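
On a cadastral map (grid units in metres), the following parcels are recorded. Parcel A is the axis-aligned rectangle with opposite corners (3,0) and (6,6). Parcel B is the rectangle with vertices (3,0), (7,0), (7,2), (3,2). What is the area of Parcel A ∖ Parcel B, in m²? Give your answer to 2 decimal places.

12.00

|Parcel A∩Parcel B|: x∈[3,6], y∈[0,2] → 3·2 = 6.
|Parcel A| = 18.
|Parcel A ∖ Parcel B| = |Parcel A| − |Parcel A∩Parcel B| = 18 − 6 = 12.00.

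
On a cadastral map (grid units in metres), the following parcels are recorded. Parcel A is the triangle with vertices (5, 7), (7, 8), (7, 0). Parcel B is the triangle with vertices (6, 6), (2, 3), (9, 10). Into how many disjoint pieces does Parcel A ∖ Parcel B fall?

Parcel A ∖ Parcel B splits into 2 disjoint pieces (area 0.8889, area 5.652).

2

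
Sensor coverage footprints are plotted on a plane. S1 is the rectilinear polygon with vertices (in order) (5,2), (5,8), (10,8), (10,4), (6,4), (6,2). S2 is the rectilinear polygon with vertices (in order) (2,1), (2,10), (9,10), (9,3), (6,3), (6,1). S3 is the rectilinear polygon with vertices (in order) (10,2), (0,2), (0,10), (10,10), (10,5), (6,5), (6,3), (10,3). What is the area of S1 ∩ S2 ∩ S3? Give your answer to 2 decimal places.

The intersection is the polygon with vertices (9,8), (9,5), (6,5), (6,4), (6,3), (6,2), (5,2), (5,8).
By the shoelace formula its area is 15.00.

15.00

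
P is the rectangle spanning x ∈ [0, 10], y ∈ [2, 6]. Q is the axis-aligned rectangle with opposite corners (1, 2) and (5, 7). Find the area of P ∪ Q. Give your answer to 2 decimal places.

By inclusion–exclusion:
Individual areas: |P| = 40, |Q| = 20.
|P∩Q|: x∈[1,5], y∈[2,6] → 4·4 = 16.
|P ∪ Q| = 60 − 16 = 44.00.

44.00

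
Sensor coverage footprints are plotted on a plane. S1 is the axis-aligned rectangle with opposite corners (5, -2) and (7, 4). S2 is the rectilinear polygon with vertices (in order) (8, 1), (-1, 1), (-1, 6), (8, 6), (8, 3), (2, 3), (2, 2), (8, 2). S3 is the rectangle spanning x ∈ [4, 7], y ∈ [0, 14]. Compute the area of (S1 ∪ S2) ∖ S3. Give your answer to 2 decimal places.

|S1 ∪ S2| = 47.
|(S1 ∪ S2) ∩ S3| = 16.
|(S1 ∪ S2) ∖ S3| = 47 − 16 = 31.00.

31.00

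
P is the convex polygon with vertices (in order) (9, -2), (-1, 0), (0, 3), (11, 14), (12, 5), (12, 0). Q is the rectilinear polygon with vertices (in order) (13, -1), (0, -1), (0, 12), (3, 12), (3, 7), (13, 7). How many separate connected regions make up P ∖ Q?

P ∖ Q splits into 3 disjoint pieces (area 3.25, area 1.6, area 27.2222).

3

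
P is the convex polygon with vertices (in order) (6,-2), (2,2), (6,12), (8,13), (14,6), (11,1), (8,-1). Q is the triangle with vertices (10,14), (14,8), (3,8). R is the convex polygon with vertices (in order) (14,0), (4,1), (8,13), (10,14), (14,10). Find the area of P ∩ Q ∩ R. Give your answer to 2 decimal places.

The intersection is the polygon with vertices (8.353,12.588), (12.286,8), (6.333,8), (7.667,12).
By the shoelace formula its area is 14.64.

14.64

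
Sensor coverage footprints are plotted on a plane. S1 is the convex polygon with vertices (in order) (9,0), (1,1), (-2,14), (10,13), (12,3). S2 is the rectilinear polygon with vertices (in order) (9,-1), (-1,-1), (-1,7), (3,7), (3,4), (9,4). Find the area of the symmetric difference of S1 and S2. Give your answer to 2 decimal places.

|S1| = 147, |S2| = 62, |S1∩S2| = 38.1538.
|S1 △ S2| = |S1| + |S2| − 2·|S1∩S2| = 147 + 62 − 76.3077 = 132.69.

132.69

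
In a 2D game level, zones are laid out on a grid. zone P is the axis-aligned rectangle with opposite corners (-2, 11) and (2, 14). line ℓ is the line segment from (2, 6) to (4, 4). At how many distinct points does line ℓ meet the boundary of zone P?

0

The segment lies entirely outside zone P and never meets its boundary.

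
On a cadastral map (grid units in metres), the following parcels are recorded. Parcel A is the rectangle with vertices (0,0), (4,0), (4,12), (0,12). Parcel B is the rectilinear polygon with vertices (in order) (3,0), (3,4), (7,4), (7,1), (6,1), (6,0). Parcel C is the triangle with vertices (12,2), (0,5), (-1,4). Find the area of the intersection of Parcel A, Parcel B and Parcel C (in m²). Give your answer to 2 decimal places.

The intersection is the polygon with vertices (3,4), (4,4), (4,3.231), (3,3.385).
By the shoelace formula its area is 0.69.

0.69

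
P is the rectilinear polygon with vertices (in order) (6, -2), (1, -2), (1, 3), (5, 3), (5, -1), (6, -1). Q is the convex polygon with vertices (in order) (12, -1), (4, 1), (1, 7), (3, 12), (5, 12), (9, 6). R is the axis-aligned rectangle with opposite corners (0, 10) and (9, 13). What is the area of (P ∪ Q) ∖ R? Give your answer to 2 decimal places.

86.24

|P ∪ Q| = 92.375.
|(P ∪ Q) ∩ R| = 6.1333.
|(P ∪ Q) ∖ R| = 92.375 − 6.1333 = 86.24.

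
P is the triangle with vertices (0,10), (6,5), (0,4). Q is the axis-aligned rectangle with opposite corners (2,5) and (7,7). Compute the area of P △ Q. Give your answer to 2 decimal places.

|P| = 18, |Q| = 10, |P∩Q| = 5.6.
|P △ Q| = |P| + |Q| − 2·|P∩Q| = 18 + 10 − 11.2 = 16.80.

16.80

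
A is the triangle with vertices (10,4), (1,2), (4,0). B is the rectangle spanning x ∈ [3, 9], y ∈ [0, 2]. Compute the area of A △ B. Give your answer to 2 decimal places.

14.67

|A| = 12, |B| = 12, |A∩B| = 4.6667.
|A △ B| = |A| + |B| − 2·|A∩B| = 12 + 12 − 9.3333 = 14.67.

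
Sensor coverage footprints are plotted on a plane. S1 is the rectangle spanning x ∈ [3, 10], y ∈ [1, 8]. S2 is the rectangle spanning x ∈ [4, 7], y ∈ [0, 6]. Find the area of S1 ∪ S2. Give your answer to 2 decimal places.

By inclusion–exclusion:
Individual areas: |S1| = 49, |S2| = 18.
|S1∩S2|: x∈[4,7], y∈[1,6] → 3·5 = 15.
|S1 ∪ S2| = 67 − 15 = 52.00.

52.00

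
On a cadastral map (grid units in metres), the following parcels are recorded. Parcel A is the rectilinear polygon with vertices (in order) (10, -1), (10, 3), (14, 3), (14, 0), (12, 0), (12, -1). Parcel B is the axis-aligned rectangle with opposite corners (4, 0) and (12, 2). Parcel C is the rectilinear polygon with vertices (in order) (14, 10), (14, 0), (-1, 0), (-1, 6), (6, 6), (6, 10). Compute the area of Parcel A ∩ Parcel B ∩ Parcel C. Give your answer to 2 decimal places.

The intersection is the polygon with vertices (12,2), (12,0), (10,0), (10,2).
By the shoelace formula its area is 4.00.

4.00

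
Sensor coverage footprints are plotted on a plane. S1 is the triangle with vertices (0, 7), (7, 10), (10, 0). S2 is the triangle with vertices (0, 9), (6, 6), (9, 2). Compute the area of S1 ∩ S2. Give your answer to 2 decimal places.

7.00

The intersection is the polygon with vertices (2.154,7.923), (6,6), (9,2), (1.658,7.71).
By the shoelace formula its area is 7.00.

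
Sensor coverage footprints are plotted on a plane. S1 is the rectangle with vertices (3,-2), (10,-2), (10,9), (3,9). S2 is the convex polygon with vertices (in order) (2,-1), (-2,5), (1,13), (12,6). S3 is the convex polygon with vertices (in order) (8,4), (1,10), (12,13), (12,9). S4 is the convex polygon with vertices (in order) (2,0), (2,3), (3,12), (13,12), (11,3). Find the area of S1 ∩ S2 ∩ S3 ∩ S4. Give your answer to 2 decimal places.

19.44

The intersection is the polygon with vertices (7.286,9), (10,7.273), (10,6.5), (8,4), (3,8.286), (3,9).
By the shoelace formula its area is 19.44.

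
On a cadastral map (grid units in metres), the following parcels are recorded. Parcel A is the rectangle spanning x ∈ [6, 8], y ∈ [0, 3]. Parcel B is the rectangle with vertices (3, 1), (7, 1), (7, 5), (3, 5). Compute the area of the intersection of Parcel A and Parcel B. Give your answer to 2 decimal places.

|Parcel A∩Parcel B|: x∈[6,7], y∈[1,3] → 1·2 = 2.

2.00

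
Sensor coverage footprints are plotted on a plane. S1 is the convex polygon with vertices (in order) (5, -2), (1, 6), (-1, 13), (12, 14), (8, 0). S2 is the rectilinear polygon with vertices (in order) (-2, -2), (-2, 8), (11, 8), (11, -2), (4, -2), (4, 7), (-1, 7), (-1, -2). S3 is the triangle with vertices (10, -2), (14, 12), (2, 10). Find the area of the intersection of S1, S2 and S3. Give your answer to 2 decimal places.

25.38

The intersection is the polygon with vertices (10.286,8), (8.2,0.7), (4,7), (3.333,8).
By the shoelace formula its area is 25.38.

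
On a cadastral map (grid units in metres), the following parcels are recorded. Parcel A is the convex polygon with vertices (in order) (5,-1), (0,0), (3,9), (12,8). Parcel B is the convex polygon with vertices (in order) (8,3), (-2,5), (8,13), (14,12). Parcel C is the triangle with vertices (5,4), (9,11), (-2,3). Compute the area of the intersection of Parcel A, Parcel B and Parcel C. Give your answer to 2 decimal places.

The intersection is the polygon with vertices (7.567,8.492), (5,4), (3.833,3.833), (1.438,4.312), (1.96,5.88), (5.819,8.687).
By the shoelace formula its area is 15.42.

15.42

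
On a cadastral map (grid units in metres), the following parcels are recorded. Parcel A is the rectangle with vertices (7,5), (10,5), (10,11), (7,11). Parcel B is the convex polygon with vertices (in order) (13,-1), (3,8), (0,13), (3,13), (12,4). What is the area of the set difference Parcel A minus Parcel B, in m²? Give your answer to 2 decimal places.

|Parcel A| = 18, |Parcel A∩Parcel B| = 7.5.
|Parcel A ∖ Parcel B| = |Parcel A| − |Parcel A∩Parcel B| = 18 − 7.5 = 10.50.

10.50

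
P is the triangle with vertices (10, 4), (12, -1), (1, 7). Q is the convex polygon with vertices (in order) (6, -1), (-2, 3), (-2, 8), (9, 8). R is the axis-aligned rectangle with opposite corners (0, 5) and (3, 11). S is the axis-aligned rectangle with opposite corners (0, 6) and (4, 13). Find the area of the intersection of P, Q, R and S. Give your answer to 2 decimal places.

0.65

The intersection is the polygon with vertices (3,6), (2.375,6), (1,7), (3,6.333).
By the shoelace formula its area is 0.65.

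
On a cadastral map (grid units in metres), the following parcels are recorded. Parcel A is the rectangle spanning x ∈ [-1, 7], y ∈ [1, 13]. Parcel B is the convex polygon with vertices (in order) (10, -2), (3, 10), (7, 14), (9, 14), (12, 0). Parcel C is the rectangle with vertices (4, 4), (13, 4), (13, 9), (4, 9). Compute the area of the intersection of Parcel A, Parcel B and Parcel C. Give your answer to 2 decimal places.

The intersection is the polygon with vertices (7,4), (6.5,4), (4,8.286), (4,9), (7,9).
By the shoelace formula its area is 9.64.

9.64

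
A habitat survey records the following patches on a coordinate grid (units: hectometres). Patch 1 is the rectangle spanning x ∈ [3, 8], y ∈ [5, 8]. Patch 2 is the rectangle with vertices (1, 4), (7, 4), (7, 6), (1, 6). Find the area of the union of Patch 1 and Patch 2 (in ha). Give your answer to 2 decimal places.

By inclusion–exclusion:
Individual areas: |Patch 1| = 15, |Patch 2| = 12.
|Patch 1∩Patch 2|: x∈[3,7], y∈[5,6] → 4·1 = 4.
|Patch 1 ∪ Patch 2| = 27 − 4 = 23.00.

23.00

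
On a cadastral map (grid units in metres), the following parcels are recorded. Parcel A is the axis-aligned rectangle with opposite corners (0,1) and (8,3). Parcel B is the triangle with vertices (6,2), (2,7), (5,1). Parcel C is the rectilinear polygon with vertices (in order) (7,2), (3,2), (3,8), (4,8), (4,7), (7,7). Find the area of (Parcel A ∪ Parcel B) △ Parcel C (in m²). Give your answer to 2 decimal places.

27.35

|Parcel A ∪ Parcel B| = 18.4.
|(Parcel A ∪ Parcel B) ∩ Parcel C| = 6.025.
|(Parcel A ∪ Parcel B) △ Parcel C| = 18.4 + 21 − 12.05 = 27.35.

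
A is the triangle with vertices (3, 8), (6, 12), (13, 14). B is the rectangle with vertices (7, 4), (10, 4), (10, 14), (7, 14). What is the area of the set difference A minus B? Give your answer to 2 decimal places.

6.76

|A| = 11, |A∩B| = 4.2429.
|A ∖ B| = |A| − |A∩B| = 11 − 4.2429 = 6.76.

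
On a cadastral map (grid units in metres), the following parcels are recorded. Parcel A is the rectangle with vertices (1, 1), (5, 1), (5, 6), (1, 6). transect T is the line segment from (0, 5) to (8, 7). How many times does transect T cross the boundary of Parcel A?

The segment meets the boundary at (4,6), (1,5.25).

2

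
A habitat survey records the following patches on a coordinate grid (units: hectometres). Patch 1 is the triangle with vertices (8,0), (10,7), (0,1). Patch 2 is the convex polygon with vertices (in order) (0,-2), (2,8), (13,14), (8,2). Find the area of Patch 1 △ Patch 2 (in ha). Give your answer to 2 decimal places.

68.33

|Patch 1| = 29, |Patch 2| = 87, |Patch 1∩Patch 2| = 23.8371.
|Patch 1 △ Patch 2| = |Patch 1| + |Patch 2| − 2·|Patch 1∩Patch 2| = 29 + 87 − 47.6743 = 68.33.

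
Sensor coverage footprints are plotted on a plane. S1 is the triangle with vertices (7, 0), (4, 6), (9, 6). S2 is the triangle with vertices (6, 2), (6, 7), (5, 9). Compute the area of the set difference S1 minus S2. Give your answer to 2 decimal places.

|S1| = 15, |S1∩S2| = 1.1429.
|S1 ∖ S2| = |S1| − |S1∩S2| = 15 − 1.1429 = 13.86.

13.86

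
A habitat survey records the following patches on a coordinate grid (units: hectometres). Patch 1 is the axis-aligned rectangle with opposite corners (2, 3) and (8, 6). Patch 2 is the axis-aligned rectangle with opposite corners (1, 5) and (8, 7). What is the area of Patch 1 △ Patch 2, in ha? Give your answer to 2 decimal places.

|Patch 1∩Patch 2|: x∈[2,8], y∈[5,6] → 6·1 = 6.
|Patch 1 △ Patch 2| = |Patch 1| + |Patch 2| − 2·|Patch 1∩Patch 2| = 18 + 14 − 12 = 20.00.

20.00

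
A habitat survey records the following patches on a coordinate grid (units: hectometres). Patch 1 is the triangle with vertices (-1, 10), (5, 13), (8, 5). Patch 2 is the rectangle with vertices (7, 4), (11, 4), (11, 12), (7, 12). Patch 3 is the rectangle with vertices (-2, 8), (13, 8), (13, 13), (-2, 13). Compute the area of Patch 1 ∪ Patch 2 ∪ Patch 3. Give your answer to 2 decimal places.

By inclusion–exclusion:
Individual areas: |Patch 1| = 28.5, |Patch 2| = 32, |Patch 3| = 75.
|Patch 1∩Patch 2| = 1.0556.
|Patch 1∩Patch 3| = 22.0875.
|Patch 2∩Patch 3|: x∈[7,11], y∈[8,12] → 4·4 = 16.
|Patch 1∩Patch 2∩Patch 3| = 0.
|Patch 1 ∪ Patch 2 ∪ Patch 3| = 135.5 − 39.1431 + 0 = 96.36.

96.36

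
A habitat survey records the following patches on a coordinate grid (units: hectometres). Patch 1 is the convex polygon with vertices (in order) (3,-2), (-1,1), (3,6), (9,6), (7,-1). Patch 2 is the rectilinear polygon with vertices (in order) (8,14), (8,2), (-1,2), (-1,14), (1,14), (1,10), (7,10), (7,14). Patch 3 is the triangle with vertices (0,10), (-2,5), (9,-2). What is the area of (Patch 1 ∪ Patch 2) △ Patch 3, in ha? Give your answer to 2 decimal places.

81.50

|Patch 1 ∪ Patch 2| = 110.6357.
|(Patch 1 ∪ Patch 2) ∩ Patch 3| = 31.8162.
|(Patch 1 ∪ Patch 2) △ Patch 3| = 110.6357 + 34.5 − 63.6325 = 81.50.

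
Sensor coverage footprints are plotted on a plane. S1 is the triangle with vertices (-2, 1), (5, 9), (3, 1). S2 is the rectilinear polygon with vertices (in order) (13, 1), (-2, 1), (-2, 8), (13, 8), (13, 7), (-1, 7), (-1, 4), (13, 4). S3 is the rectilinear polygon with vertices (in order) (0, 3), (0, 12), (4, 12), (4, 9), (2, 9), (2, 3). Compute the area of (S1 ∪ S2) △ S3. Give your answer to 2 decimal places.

83.71

|S1 ∪ S2| = 69.875.
|(S1 ∪ S2) ∩ S3| = 5.0804.
|(S1 ∪ S2) △ S3| = 69.875 + 24 − 10.1607 = 83.71.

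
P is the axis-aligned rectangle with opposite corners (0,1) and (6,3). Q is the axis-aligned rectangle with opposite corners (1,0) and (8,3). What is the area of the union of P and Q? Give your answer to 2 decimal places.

By inclusion–exclusion:
Individual areas: |P| = 12, |Q| = 21.
|P∩Q|: x∈[1,6], y∈[1,3] → 5·2 = 10.
|P ∪ Q| = 33 − 10 = 23.00.

23.00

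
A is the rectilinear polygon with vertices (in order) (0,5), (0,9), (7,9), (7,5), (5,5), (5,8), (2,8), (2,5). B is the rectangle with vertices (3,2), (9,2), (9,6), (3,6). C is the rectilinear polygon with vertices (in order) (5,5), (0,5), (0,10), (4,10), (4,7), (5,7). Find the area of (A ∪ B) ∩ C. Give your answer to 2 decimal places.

|A ∪ B| = 41.
|(A ∪ B) ∩ C| = 12.00.

12.00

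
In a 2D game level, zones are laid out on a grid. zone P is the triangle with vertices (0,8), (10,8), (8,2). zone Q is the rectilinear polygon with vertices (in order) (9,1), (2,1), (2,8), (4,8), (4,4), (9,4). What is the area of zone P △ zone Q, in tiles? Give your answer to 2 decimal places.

|zone P| = 30, |zone Q| = 29, |zone P∩zone Q| = 7.8333.
|zone P △ zone Q| = |zone P| + |zone Q| − 2·|zone P∩zone Q| = 30 + 29 − 15.6667 = 43.33.

43.33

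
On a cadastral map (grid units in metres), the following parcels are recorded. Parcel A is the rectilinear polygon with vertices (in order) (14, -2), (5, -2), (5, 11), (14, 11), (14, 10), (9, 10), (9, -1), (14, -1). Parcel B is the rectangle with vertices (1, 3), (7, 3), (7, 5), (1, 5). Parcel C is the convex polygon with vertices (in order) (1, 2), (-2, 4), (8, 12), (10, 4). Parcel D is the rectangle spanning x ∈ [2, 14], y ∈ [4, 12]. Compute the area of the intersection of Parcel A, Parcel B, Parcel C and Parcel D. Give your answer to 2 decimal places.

The intersection is the polygon with vertices (7,4), (5,4), (5,5), (7,5).
By the shoelace formula its area is 2.00.

2.00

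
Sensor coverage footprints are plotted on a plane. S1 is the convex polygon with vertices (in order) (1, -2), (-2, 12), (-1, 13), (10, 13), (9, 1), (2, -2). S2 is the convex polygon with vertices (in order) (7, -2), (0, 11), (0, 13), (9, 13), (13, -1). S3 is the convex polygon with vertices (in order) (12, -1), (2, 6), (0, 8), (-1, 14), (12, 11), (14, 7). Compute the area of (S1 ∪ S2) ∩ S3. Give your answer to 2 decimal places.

|S1 ∪ S2| = 169.5022.
|(S1 ∪ S2) ∩ S3| = 100.47.

100.47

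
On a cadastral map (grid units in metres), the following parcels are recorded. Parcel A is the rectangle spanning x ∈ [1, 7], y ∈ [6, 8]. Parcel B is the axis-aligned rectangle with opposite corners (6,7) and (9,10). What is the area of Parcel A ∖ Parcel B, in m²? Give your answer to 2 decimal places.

|Parcel A∩Parcel B|: x∈[6,7], y∈[7,8] → 1·1 = 1.
|Parcel A| = 12.
|Parcel A ∖ Parcel B| = |Parcel A| − |Parcel A∩Parcel B| = 12 − 1 = 11.00.

11.00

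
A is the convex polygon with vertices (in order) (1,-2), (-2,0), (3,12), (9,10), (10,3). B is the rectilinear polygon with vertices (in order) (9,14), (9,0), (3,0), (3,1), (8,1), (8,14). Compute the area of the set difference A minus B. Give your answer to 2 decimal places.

90.50

|A| = 101, |A∩B| = 10.5.
|A ∖ B| = |A| − |A∩B| = 101 − 10.5 = 90.50.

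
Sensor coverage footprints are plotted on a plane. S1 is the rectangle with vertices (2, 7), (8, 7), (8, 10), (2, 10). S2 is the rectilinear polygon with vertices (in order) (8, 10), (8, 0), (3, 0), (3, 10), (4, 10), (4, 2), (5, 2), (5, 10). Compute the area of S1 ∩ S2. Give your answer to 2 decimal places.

12.00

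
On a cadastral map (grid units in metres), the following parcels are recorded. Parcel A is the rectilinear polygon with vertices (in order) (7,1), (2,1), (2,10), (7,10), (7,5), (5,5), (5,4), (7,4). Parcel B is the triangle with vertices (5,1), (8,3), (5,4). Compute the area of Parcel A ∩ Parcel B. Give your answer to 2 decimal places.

4.00

The intersection is the polygon with vertices (7,2.333), (5,1), (5,4), (7,3.333).
By the shoelace formula its area is 4.00.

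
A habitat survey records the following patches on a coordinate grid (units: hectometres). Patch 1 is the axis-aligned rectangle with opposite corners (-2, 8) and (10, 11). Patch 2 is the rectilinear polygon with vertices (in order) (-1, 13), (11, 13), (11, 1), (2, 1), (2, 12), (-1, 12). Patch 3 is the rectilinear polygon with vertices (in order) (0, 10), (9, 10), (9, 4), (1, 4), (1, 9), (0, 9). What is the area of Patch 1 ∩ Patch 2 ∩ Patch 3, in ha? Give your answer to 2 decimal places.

14.00

The intersection is the polygon with vertices (2,8), (2,10), (9,10), (9,8).
By the shoelace formula its area is 14.00.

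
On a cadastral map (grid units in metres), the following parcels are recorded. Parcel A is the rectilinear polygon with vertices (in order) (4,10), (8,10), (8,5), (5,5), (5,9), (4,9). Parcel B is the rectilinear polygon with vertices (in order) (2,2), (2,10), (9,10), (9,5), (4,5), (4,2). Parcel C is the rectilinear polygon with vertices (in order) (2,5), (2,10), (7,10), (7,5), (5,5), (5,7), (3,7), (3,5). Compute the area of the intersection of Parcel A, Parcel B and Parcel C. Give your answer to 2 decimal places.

11.00

The intersection is the polygon with vertices (5,5), (5,7), (5,9), (4,9), (4,10), (7,10), (7,5).
By the shoelace formula its area is 11.00.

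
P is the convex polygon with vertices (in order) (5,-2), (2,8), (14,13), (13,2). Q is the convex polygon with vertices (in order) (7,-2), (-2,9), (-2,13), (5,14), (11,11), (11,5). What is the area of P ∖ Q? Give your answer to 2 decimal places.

|P| = 109.5, |P∩Q| = 73.0182.
|P ∖ Q| = |P| − |P∩Q| = 109.5 − 73.0182 = 36.48.

36.48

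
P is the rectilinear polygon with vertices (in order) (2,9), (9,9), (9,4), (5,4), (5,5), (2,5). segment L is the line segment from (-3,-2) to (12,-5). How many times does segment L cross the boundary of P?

The segment lies entirely outside P and never meets its boundary.

0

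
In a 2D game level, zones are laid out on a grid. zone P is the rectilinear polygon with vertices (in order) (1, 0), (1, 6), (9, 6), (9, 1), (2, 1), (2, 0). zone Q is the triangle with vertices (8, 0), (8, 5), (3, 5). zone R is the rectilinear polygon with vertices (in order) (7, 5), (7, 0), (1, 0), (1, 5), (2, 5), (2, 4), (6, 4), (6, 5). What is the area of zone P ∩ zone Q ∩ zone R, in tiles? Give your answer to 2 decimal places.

5.50

The intersection is the polygon with vertices (4,4), (6,4), (6,5), (7,5), (7,1).
By the shoelace formula its area is 5.50.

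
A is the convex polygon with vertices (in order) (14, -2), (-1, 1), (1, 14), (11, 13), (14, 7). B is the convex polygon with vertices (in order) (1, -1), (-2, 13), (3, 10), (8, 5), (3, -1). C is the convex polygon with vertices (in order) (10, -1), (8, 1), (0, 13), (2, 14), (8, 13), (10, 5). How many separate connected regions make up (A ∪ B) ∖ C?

2

(A ∪ B) ∖ C splits into 2 disjoint pieces (area 130.3627, area 0.2292).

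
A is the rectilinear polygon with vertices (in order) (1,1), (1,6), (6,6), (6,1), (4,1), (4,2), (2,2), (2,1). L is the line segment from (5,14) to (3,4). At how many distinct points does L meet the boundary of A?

The segment meets the boundary at (3.4,6).

1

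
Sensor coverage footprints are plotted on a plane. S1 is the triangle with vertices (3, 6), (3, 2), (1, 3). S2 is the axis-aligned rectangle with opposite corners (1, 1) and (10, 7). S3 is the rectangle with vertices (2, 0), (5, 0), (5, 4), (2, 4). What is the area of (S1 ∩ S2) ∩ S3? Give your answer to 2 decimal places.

The region (S1 ∩ S2) ∩ S3 is the polygon with vertices (2,2.5), (2,4), (3,4), (3,2).
By the shoelace formula its area is 1.75.

1.75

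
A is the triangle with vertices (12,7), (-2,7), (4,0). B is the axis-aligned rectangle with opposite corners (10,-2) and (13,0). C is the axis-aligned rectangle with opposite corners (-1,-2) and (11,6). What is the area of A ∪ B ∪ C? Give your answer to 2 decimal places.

By inclusion–exclusion:
Individual areas: |A| = 49, |B| = 6, |C| = 96.
|A∩B| = 0.
|A∩C| = 35.9881.
|B∩C|: x∈[10,11], y∈[-2,0] → 1·2 = 2.
|A∩B∩C| = 0.
|A ∪ B ∪ C| = 151 − 37.9881 + 0 = 113.01.

113.01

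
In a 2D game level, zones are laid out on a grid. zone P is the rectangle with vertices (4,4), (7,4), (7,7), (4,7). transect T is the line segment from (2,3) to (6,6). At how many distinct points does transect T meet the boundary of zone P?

The segment meets the boundary at (4,4.5).

1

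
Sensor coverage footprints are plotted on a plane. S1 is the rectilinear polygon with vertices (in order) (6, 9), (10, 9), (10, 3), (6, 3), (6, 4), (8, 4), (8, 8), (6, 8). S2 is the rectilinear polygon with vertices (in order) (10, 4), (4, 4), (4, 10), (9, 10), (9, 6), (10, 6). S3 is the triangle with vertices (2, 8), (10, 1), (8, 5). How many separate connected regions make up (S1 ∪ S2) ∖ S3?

(S1 ∪ S2) ∖ S3 splits into 2 disjoint pieces (area 28, area 4.0357).

2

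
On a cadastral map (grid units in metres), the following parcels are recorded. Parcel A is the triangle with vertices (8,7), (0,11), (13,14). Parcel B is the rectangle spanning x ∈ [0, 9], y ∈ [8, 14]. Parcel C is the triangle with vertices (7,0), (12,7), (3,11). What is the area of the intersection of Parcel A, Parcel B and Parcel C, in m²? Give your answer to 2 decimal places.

The intersection is the polygon with vertices (8.714,8), (6,8), (3.667,9.167), (3,11), (8.964,8.349).
By the shoelace formula its area is 7.19.

7.19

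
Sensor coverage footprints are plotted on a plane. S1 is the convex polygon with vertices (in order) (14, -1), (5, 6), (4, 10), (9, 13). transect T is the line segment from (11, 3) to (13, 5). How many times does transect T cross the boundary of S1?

The segment meets the boundary at (12.158,4.158).

1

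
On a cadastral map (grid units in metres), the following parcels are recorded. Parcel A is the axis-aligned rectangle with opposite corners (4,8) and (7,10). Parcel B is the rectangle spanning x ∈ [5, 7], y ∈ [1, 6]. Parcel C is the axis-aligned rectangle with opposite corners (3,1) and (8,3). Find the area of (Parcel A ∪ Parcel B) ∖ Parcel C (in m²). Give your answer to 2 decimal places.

12.00

|Parcel A ∪ Parcel B| = 16.
|(Parcel A ∪ Parcel B) ∩ Parcel C| = 4.
|(Parcel A ∪ Parcel B) ∖ Parcel C| = 16 − 4 = 12.00.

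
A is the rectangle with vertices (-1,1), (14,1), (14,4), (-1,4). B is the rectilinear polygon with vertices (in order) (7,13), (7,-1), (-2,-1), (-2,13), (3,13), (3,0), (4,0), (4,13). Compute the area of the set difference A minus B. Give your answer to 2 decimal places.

|A| = 45, |A∩B| = 21.
|A ∖ B| = |A| − |A∩B| = 45 − 21 = 24.00.

24.00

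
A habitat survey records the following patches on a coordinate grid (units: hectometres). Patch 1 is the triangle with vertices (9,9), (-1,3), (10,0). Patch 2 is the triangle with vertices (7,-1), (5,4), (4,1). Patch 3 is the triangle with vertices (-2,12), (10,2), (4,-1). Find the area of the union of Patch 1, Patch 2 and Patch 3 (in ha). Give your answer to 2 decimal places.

70.45

By inclusion–exclusion:
Individual areas: |Patch 1| = 48, |Patch 2| = 5.5, |Patch 3| = 48.
|Patch 1∩Patch 2| = 2.6222.
|Patch 1∩Patch 3| = 26.14.
|Patch 2∩Patch 3| = 4.9107.
|Patch 1∩Patch 2∩Patch 3| = 2.6222.
|Patch 1 ∪ Patch 2 ∪ Patch 3| = 101.5 − 33.6729 + 2.6222 = 70.45.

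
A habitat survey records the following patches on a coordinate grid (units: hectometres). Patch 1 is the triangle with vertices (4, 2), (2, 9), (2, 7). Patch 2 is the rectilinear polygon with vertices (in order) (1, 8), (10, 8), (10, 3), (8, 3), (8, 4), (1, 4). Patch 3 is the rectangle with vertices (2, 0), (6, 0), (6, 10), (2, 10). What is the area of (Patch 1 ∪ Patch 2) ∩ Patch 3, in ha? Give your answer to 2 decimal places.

|Patch 1 ∪ Patch 2| = 38.3714.
|(Patch 1 ∪ Patch 2) ∩ Patch 3| = 16.37.

16.37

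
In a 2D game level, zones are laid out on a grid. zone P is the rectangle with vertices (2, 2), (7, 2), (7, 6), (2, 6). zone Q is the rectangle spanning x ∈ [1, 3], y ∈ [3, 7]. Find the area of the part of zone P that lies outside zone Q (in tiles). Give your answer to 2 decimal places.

|zone P∩zone Q|: x∈[2,3], y∈[3,6] → 1·3 = 3.
|zone P| = 20.
|zone P ∖ zone Q| = |zone P| − |zone P∩zone Q| = 20 − 3 = 17.00.

17.00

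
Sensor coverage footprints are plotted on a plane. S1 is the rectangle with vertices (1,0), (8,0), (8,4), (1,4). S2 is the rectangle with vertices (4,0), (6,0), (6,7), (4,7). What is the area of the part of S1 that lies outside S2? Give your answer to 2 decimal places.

20.00

|S1∩S2|: x∈[4,6], y∈[0,4] → 2·4 = 8.
|S1| = 28.
|S1 ∖ S2| = |S1| − |S1∩S2| = 28 − 8 = 20.00.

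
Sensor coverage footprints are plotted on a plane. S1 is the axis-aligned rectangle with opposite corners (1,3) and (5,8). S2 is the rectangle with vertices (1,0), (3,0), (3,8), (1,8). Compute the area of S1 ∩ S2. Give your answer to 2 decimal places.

|S1∩S2|: x∈[1,3], y∈[3,8] → 2·5 = 10.

10.00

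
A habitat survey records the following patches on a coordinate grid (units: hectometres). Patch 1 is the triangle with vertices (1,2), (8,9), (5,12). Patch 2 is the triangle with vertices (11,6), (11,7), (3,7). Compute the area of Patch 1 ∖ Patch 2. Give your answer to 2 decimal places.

20.50

|Patch 1| = 21, |Patch 1∩Patch 2| = 0.5.
|Patch 1 ∖ Patch 2| = |Patch 1| − |Patch 1∩Patch 2| = 21 − 0.5 = 20.50.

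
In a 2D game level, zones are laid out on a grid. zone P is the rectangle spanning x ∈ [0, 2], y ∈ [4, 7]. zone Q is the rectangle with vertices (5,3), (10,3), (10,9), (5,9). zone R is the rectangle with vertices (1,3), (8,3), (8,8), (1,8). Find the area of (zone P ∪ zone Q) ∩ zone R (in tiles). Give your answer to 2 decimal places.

|zone P ∪ zone Q| = 36.
|(zone P ∪ zone Q) ∩ zone R| = 18.00.

18.00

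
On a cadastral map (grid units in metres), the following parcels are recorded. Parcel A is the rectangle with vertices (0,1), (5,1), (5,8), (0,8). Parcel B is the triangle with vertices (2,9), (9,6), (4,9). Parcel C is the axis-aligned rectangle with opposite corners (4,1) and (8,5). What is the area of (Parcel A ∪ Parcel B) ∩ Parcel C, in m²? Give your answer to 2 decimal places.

The region (Parcel A ∪ Parcel B) ∩ Parcel C is the polygon with vertices (4,1), (4,5), (5,5), (5,1).
By the shoelace formula its area is 4.00.

4.00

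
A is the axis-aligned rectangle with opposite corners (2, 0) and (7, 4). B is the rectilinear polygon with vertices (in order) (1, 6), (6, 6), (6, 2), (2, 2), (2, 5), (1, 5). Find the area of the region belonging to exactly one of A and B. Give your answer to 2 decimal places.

21.00

|A| = 20, |B| = 17, |A∩B| = 8.
|A △ B| = |A| + |B| − 2·|A∩B| = 20 + 17 − 16 = 21.00.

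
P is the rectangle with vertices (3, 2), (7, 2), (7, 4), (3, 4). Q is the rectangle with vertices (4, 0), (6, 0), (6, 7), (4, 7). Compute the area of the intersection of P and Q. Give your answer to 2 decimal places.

4.00

|P∩Q|: x∈[4,6], y∈[2,4] → 2·2 = 4.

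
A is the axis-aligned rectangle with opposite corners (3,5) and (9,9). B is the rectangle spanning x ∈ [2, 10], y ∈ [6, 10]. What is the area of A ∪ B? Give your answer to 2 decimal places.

38.00

By inclusion–exclusion:
Individual areas: |A| = 24, |B| = 32.
|A∩B|: x∈[3,9], y∈[6,9] → 6·3 = 18.
|A ∪ B| = 56 − 18 = 38.00.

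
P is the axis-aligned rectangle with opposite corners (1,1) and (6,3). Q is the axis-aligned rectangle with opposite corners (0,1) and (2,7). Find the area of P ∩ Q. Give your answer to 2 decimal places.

2.00

|P∩Q|: x∈[1,2], y∈[1,3] → 1·2 = 2.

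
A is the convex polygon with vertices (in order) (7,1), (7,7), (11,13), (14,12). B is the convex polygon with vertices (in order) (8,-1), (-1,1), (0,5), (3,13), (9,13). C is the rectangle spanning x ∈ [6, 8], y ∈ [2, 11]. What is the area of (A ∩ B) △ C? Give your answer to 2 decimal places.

15.77

|A ∩ B| = 9.0611.
|(A ∩ B) ∩ C| = 5.6461.
|(A ∩ B) △ C| = 9.0611 + 18 − 11.2922 = 15.77.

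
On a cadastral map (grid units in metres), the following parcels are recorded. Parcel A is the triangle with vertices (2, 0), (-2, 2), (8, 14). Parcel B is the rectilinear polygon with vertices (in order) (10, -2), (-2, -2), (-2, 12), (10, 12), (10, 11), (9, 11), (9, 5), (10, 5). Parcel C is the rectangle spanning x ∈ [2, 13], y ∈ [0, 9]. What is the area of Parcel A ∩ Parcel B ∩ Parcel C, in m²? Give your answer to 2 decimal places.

15.34

The intersection is the polygon with vertices (3.833,9), (5.857,9), (2,0), (2,6.8).
By the shoelace formula its area is 15.34.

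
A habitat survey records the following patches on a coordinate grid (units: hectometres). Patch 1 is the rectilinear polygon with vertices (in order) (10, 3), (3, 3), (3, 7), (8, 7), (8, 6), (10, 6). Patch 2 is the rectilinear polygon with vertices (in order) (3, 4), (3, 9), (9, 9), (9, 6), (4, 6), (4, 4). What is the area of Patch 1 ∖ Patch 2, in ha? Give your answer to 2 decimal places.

19.00

|Patch 1| = 26, |Patch 1∩Patch 2| = 7.
|Patch 1 ∖ Patch 2| = |Patch 1| − |Patch 1∩Patch 2| = 26 − 7 = 19.00.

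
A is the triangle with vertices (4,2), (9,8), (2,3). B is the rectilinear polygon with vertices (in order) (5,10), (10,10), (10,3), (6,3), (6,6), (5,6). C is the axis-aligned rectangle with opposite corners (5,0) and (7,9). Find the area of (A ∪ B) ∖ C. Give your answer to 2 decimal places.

|A ∪ B| = 38.3143.
|(A ∪ B) ∩ C| = 10.7.
|(A ∪ B) ∖ C| = 38.3143 − 10.7 = 27.61.

27.61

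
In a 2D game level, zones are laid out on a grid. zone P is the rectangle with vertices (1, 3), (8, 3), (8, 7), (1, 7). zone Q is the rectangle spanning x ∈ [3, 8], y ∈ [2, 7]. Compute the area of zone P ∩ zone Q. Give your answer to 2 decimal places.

|zone P∩zone Q|: x∈[3,8], y∈[3,7] → 5·4 = 20.

20.00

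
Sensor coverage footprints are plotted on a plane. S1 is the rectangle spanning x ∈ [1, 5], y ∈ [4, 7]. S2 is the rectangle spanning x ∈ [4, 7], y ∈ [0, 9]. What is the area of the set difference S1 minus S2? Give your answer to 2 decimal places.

|S1∩S2|: x∈[4,5], y∈[4,7] → 1·3 = 3.
|S1| = 12.
|S1 ∖ S2| = |S1| − |S1∩S2| = 12 − 3 = 9.00.

9.00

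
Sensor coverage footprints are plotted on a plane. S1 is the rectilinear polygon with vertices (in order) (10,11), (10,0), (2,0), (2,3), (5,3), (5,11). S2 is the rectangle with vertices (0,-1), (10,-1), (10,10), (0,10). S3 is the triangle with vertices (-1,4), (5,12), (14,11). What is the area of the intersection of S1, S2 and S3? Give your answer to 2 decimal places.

The intersection is the polygon with vertices (5,10), (10,10), (10,9.133), (5,6.8).
By the shoelace formula its area is 10.17.

10.17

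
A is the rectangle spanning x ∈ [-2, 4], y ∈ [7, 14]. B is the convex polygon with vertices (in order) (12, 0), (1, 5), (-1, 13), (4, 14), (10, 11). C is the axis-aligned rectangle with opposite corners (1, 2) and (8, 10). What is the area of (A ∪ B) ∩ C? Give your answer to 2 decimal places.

The region (A ∪ B) ∩ C is the polygon with vertices (1,5), (1,10), (8,10), (8,2), (7.6,2).
By the shoelace formula its area is 46.10.

46.10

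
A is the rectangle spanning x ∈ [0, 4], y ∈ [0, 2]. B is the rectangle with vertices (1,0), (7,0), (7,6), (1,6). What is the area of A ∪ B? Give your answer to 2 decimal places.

By inclusion–exclusion:
Individual areas: |A| = 8, |B| = 36.
|A∩B|: x∈[1,4], y∈[0,2] → 3·2 = 6.
|A ∪ B| = 44 − 6 = 38.00.

38.00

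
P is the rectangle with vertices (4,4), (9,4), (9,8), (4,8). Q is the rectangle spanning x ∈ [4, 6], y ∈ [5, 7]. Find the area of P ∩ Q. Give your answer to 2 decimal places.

4.00

|P∩Q|: x∈[4,6], y∈[5,7] → 2·2 = 4.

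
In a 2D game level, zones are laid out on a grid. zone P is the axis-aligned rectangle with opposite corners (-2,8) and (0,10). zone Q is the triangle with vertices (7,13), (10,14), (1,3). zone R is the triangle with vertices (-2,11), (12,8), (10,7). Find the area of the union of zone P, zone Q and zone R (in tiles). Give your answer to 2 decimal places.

25.05

By inclusion–exclusion:
Individual areas: |zone P| = 4, |zone Q| = 12, |zone R| = 10.
|zone P∩zone Q| = 0.
|zone P∩zone R| = 0.
|zone Q∩zone R| = 0.9516.
|zone P∩zone Q∩zone R| = 0.
|zone P ∪ zone Q ∪ zone R| = 26 − 0.9516 + 0 = 25.05.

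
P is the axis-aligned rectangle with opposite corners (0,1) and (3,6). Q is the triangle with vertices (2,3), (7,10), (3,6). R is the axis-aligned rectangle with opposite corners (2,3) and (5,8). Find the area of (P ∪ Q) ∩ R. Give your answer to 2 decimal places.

The region (P ∪ Q) ∩ R is the polygon with vertices (3,6), (5,8), (5,7.2), (3,4.4), (3,3), (2,3), (2,6).
By the shoelace formula its area is 5.40.

5.40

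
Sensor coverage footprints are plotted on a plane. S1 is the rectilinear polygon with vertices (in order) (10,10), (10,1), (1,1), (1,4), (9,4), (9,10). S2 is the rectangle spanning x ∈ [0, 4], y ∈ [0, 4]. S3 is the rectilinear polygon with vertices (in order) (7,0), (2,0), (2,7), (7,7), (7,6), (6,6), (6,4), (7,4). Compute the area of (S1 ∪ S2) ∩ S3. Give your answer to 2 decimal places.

17.00

The region (S1 ∪ S2) ∩ S3 is the polygon with vertices (4,1), (4,0), (2,0), (2,4), (4,4), (6,4), (7,4), (7,1).
By the shoelace formula its area is 17.00.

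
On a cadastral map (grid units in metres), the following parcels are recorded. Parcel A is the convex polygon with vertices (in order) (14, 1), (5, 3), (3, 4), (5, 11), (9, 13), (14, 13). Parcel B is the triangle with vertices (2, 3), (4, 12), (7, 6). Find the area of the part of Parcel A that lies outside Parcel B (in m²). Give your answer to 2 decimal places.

91.36

|Parcel A| = 103, |Parcel A∩Parcel B| = 11.6364.
|Parcel A ∖ Parcel B| = |Parcel A| − |Parcel A∩Parcel B| = 103 − 11.6364 = 91.36.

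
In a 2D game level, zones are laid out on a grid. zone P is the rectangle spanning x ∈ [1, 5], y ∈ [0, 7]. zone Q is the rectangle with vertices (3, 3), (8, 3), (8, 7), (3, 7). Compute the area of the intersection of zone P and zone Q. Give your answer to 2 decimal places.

|zone P∩zone Q|: x∈[3,5], y∈[3,7] → 2·4 = 8.

8.00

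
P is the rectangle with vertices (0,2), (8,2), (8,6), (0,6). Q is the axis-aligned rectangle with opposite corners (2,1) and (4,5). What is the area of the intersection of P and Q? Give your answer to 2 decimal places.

6.00

|P∩Q|: x∈[2,4], y∈[2,5] → 2·3 = 6.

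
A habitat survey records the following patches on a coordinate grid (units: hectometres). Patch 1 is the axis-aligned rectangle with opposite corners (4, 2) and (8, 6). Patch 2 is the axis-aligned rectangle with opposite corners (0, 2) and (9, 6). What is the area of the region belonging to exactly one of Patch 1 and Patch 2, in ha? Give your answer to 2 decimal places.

|Patch 1∩Patch 2|: x∈[4,8], y∈[2,6] → 4·4 = 16.
|Patch 1 △ Patch 2| = |Patch 1| + |Patch 2| − 2·|Patch 1∩Patch 2| = 16 + 36 − 32 = 20.00.

20.00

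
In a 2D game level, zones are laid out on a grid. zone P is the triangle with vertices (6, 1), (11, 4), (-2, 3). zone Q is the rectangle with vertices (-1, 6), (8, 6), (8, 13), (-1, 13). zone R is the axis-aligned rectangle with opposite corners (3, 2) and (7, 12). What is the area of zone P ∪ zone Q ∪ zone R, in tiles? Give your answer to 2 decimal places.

By inclusion–exclusion:
Individual areas: |zone P| = 17, |zone Q| = 63, |zone R| = 40.
|zone P∩zone Q| = 0.
|zone P∩zone R| = 6.1538.
|zone Q∩zone R|: x∈[3,7], y∈[6,12] → 4·6 = 24.
|zone P∩zone Q∩zone R| = 0.
|zone P ∪ zone Q ∪ zone R| = 120 − 30.1538 + 0 = 89.85.

89.85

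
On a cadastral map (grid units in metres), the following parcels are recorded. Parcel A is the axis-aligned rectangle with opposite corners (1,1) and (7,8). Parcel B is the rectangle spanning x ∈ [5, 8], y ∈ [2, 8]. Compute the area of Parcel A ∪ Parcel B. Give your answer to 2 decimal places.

48.00

By inclusion–exclusion:
Individual areas: |Parcel A| = 42, |Parcel B| = 18.
|Parcel A∩Parcel B|: x∈[5,7], y∈[2,8] → 2·6 = 12.
|Parcel A ∪ Parcel B| = 60 − 12 = 48.00.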